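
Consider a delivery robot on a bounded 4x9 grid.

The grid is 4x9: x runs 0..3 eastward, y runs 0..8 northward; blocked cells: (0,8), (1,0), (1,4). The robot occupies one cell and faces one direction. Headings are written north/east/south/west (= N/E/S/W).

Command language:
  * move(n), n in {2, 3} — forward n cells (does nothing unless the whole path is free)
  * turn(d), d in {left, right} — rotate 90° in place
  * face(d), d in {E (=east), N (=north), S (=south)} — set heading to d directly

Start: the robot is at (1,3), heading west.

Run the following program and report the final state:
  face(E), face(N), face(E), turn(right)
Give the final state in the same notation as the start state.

initial: at (1,3), heading west
t=1 face(E) ⇒ at (1,3), heading east
t=2 face(N) ⇒ at (1,3), heading north
t=3 face(E) ⇒ at (1,3), heading east
t=4 turn(right) ⇒ at (1,3), heading south

at (1,3), heading south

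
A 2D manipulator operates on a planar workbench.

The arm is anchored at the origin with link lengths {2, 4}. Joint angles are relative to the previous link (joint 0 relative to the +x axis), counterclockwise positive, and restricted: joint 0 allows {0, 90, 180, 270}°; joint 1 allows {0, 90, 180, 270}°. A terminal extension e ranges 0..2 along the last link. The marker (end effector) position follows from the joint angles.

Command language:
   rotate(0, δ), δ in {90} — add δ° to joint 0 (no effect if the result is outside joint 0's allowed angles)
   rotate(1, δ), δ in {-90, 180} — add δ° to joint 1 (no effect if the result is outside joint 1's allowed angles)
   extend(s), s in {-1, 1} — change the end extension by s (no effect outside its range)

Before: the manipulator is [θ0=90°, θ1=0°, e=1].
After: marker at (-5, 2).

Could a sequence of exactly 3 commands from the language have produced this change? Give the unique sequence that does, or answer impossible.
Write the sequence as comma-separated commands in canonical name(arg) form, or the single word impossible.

rotate(1, -90), rotate(1, -90), rotate(1, -90)

begin: [θ0=90°, θ1=0°, e=1]
t=1 rotate(1, -90) ⇒ [θ0=90°, θ1=270°, e=1]
t=2 rotate(1, -90) ⇒ [θ0=90°, θ1=180°, e=1]
t=3 rotate(1, -90) ⇒ [θ0=90°, θ1=90°, e=1]
uniquely the one of 125 3-step routes that fits.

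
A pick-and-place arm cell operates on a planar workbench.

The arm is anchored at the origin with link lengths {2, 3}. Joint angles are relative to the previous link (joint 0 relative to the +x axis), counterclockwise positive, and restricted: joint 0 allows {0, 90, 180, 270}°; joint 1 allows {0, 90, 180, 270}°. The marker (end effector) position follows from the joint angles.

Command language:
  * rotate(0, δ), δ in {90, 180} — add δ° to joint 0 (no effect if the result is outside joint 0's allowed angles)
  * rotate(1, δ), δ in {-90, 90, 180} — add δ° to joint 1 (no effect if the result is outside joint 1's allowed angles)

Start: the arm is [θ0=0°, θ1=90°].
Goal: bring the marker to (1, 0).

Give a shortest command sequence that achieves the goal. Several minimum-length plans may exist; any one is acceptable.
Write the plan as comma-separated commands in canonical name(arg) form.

start: [θ0=0°, θ1=90°]
step 1 (rotate(0, 180)): [θ0=180°, θ1=90°]
step 2 (rotate(1, 90)): [θ0=180°, θ1=180°]
minimal: 2 command(s), checked below 2.

rotate(0, 180), rotate(1, 90)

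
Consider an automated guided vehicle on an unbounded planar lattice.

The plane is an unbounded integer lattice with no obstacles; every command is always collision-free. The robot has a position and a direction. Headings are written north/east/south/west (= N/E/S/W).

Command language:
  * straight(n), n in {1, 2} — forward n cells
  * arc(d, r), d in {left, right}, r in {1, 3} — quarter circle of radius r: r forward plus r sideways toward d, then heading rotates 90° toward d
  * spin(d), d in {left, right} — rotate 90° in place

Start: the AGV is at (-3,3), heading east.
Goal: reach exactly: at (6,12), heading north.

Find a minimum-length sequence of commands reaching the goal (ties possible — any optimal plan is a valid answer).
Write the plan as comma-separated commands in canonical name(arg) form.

arc(left, 3), arc(right, 3), arc(left, 3)

t0: at (-3,3), heading east
t=1 arc(left, 3) ⇒ at (0,6), heading north
t=2 arc(right, 3) ⇒ at (3,9), heading east
t=3 arc(left, 3) ⇒ at (6,12), heading north
shorter routes all fall short; 3 is best.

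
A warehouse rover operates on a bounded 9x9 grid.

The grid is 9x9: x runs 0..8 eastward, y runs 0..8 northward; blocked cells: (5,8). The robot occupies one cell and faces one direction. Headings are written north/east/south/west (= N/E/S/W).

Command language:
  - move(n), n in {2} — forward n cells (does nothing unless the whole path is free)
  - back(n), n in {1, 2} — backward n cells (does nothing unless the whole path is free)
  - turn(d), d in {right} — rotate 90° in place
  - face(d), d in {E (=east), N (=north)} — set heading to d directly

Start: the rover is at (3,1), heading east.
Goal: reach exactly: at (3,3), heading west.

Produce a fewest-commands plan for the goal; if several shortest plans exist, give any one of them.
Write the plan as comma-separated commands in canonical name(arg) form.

start: at (3,1), heading east
[1] after turn(right): at (3,1), heading south
[2] after back(2): at (3,3), heading south
[3] after turn(right): at (3,3), heading west
minimal: 3 command(s), checked below 3.

turn(right), back(2), turn(right)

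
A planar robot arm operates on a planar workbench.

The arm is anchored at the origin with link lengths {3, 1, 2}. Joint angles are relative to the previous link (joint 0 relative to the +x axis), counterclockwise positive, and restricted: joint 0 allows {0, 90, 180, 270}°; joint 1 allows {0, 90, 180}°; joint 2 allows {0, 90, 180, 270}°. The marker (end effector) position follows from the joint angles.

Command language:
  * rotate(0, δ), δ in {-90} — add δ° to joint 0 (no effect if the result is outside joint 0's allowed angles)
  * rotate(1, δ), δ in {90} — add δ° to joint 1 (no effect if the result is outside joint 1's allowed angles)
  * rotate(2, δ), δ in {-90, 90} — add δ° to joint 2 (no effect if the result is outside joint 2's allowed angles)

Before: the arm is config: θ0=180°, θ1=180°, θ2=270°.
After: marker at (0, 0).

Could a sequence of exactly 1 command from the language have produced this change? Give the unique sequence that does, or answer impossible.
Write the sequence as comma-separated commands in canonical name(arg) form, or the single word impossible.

begin: config: θ0=180°, θ1=180°, θ2=270°
t=1 rotate(2, 90) ⇒ config: θ0=180°, θ1=180°, θ2=0°
all 4 alternatives checked — unique.

rotate(2, 90)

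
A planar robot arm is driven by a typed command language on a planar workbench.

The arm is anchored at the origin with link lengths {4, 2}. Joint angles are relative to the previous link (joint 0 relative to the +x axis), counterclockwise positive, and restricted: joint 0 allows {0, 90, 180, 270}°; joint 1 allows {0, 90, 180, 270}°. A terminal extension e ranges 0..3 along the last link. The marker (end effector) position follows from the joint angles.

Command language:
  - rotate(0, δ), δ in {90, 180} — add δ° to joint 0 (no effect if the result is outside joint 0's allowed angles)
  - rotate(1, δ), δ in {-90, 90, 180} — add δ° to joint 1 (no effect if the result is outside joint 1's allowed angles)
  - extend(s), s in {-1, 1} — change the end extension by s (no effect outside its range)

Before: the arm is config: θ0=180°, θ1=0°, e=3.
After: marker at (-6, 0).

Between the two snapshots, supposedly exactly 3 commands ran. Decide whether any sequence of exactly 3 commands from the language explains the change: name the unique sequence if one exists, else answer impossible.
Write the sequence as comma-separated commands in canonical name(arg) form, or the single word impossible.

extend(-1), extend(-1), extend(-1)

start: config: θ0=180°, θ1=0°, e=3
1. extend(-1) → config: θ0=180°, θ1=0°, e=2
2. extend(-1) → config: θ0=180°, θ1=0°, e=1
3. extend(-1) → config: θ0=180°, θ1=0°, e=0
all 343 alternatives checked — unique.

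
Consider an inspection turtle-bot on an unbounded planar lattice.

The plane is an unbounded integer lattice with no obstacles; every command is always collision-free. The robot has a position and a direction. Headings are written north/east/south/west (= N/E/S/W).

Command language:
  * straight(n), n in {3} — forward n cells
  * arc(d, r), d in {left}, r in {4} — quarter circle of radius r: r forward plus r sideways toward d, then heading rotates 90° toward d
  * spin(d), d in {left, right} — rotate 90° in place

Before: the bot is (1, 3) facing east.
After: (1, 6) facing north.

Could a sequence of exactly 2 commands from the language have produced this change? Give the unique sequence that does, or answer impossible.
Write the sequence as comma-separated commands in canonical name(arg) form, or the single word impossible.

key: running straight(3) before spin(left) would end elsewhere — order is forced
begin: (1, 3) facing east
1. spin(left) → (1, 3) facing north
2. straight(3) → (1, 6) facing north
no other 2-command option fits: unique.

spin(left), straight(3)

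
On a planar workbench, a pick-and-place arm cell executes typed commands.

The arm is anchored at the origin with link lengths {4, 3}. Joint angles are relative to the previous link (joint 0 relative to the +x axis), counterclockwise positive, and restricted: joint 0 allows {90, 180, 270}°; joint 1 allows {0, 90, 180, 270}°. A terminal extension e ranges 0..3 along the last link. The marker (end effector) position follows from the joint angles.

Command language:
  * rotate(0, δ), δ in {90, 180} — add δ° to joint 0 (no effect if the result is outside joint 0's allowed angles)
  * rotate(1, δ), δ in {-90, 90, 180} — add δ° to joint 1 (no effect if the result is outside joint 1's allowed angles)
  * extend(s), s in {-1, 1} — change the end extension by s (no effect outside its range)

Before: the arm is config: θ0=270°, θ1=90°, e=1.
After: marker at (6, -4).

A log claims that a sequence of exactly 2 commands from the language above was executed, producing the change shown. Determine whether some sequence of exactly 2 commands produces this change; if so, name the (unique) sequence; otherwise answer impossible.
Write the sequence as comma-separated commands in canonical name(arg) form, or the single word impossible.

t0: config: θ0=270°, θ1=90°, e=1
[1] after extend(1): config: θ0=270°, θ1=90°, e=2
[2] after extend(1): config: θ0=270°, θ1=90°, e=3
uniquely the one of 49 2-step routes that fits.

extend(1), extend(1)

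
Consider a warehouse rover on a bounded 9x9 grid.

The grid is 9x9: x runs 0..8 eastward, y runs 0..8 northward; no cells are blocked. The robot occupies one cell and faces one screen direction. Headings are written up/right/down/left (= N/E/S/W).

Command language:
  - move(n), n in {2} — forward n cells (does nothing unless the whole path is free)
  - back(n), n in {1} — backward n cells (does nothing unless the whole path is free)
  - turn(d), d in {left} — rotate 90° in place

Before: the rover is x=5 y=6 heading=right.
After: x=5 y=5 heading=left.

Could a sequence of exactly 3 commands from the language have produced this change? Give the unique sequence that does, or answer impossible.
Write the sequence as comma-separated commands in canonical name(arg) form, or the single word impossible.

key: position moved to (5,5) AND the heading swung to W — translation plus rotation needed
t0: x=5 y=6 heading=right
t=1 turn(left) ⇒ x=5 y=6 heading=up
t=2 back(1) ⇒ x=5 y=5 heading=up
t=3 turn(left) ⇒ x=5 y=5 heading=left
all 27 alternatives checked — unique.

turn(left), back(1), turn(left)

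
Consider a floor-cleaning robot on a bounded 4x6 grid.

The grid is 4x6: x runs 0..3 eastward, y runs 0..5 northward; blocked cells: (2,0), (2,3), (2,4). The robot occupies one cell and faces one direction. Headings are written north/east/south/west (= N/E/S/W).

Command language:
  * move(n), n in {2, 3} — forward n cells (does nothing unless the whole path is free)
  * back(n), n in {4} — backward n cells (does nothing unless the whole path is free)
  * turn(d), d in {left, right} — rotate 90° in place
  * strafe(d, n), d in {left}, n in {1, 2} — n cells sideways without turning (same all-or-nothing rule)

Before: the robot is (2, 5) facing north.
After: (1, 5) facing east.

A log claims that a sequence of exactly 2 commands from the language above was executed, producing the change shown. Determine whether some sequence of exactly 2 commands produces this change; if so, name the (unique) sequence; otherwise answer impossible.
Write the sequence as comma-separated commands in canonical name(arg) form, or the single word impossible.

key: cell and facing (now E) both changed — the 2 commands mix motion and turning
begin: (2, 5) facing north
t=1 strafe(left, 1) ⇒ (1, 5) facing north
t=2 turn(right) ⇒ (1, 5) facing east
no other 2-command option fits: unique.

strafe(left, 1), turn(right)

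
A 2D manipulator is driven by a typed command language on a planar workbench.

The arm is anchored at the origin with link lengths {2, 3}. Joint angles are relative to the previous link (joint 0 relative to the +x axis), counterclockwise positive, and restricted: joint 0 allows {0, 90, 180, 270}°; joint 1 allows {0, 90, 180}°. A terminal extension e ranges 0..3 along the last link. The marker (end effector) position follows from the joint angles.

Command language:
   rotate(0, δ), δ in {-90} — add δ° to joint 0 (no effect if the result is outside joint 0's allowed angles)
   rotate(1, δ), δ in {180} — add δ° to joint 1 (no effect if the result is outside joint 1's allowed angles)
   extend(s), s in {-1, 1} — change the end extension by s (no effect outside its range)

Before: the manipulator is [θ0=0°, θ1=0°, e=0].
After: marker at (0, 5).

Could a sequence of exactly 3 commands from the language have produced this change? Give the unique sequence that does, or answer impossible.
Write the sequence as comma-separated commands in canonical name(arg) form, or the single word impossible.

t0: [θ0=0°, θ1=0°, e=0]
step 1 (rotate(0, -90)): [θ0=270°, θ1=0°, e=0]
step 2 (rotate(0, -90)): [θ0=180°, θ1=0°, e=0]
step 3 (rotate(0, -90)): [θ0=90°, θ1=0°, e=0]
uniquely the one of 64 3-step routes that fits.

rotate(0, -90), rotate(0, -90), rotate(0, -90)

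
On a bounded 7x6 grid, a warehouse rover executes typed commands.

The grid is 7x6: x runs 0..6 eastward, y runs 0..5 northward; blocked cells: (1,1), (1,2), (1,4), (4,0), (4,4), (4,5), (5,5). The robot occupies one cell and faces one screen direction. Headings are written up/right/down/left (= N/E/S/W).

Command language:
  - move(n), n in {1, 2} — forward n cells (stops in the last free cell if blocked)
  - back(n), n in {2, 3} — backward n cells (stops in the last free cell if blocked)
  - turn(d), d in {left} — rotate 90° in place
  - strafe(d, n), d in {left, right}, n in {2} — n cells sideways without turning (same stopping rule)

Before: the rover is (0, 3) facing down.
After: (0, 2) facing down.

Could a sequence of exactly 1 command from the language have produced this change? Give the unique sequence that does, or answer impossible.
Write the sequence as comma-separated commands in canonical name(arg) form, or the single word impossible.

move(1)

key: heading stays S — the single command does not turn
start: (0, 3) facing down
t=1 move(1) ⇒ (0, 2) facing down
no rival 1-sequence matches.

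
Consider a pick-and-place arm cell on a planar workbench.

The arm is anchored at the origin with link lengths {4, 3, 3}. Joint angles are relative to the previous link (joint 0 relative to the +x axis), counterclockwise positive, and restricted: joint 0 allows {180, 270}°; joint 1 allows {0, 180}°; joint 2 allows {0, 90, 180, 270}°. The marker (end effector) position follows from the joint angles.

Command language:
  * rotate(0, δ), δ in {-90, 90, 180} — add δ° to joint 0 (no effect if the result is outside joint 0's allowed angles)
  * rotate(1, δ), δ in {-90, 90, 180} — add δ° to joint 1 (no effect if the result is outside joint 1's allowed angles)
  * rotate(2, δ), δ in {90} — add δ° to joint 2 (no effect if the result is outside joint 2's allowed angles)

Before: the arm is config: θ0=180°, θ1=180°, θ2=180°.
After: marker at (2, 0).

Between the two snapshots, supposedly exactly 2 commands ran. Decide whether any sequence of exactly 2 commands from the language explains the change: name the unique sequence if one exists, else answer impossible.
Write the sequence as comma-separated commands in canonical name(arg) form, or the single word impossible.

initial: config: θ0=180°, θ1=180°, θ2=180°
t=1 rotate(2, 90) ⇒ config: θ0=180°, θ1=180°, θ2=270°
t=2 rotate(2, 90) ⇒ config: θ0=180°, θ1=180°, θ2=0°
no other 2-command option fits: unique.

rotate(2, 90), rotate(2, 90)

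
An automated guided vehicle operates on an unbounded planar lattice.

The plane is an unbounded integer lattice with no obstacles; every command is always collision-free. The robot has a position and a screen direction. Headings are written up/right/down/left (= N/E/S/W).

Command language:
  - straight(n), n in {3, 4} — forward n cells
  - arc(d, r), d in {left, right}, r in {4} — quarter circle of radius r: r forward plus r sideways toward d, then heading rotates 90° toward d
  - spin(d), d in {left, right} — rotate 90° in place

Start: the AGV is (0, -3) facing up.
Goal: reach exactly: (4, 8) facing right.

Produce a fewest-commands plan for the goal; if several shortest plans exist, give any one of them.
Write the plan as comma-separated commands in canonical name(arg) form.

start: (0, -3) facing up
1. straight(4) → (0, 1) facing up
2. straight(3) → (0, 4) facing up
3. arc(right, 4) → (4, 8) facing right
shorter routes all fall short; 3 is best.

straight(4), straight(3), arc(right, 4)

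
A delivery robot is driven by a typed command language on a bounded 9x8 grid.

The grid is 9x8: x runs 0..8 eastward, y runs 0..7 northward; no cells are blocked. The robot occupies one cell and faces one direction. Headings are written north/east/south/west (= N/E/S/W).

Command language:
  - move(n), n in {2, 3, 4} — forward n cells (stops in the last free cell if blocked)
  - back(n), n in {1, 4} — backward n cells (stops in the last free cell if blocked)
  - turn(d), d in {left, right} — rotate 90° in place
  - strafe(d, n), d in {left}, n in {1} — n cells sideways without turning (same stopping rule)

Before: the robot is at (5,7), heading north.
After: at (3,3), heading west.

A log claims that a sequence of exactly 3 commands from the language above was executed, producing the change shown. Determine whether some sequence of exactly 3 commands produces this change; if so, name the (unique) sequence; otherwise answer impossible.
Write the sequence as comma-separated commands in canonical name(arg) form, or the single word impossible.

key: cell and facing (now W) both changed — the 3 commands mix motion and turning
start: at (5,7), heading north
t=1 back(4) ⇒ at (5,3), heading north
t=2 turn(left) ⇒ at (5,3), heading west
t=3 move(2) ⇒ at (3,3), heading west
no other 3-command option fits: unique.

back(4), turn(left), move(2)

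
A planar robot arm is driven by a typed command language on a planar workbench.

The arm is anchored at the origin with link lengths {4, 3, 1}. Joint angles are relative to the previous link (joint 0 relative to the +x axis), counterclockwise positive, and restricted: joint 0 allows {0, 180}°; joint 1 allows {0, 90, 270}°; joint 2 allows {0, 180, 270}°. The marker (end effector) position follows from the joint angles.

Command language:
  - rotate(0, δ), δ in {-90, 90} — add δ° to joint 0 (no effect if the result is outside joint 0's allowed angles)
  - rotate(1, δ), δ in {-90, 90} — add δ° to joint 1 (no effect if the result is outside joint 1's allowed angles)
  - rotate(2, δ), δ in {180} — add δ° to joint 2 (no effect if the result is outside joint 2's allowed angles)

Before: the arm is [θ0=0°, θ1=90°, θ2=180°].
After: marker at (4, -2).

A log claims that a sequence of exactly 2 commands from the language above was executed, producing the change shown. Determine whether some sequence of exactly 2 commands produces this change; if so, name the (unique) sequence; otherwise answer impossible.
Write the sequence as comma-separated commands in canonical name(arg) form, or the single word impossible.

rotate(1, -90), rotate(1, -90)

t0: [θ0=0°, θ1=90°, θ2=180°]
1. rotate(1, -90) → [θ0=0°, θ1=0°, θ2=180°]
2. rotate(1, -90) → [θ0=0°, θ1=270°, θ2=180°]
no rival 2-sequence matches.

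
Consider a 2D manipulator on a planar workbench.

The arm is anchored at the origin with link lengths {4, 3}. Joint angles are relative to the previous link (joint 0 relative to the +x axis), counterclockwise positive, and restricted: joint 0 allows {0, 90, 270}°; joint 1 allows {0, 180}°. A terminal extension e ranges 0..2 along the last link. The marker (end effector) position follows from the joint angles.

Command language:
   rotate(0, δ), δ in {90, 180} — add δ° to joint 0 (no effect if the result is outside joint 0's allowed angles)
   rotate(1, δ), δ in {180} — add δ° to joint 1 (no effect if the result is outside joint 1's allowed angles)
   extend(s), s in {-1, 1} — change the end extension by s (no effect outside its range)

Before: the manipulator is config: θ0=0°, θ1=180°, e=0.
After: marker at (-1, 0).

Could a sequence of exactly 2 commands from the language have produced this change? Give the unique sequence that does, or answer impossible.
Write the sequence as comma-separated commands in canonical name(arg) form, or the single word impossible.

extend(1), extend(1)

t0: config: θ0=0°, θ1=180°, e=0
1. extend(1) → config: θ0=0°, θ1=180°, e=1
2. extend(1) → config: θ0=0°, θ1=180°, e=2
no rival 2-sequence matches.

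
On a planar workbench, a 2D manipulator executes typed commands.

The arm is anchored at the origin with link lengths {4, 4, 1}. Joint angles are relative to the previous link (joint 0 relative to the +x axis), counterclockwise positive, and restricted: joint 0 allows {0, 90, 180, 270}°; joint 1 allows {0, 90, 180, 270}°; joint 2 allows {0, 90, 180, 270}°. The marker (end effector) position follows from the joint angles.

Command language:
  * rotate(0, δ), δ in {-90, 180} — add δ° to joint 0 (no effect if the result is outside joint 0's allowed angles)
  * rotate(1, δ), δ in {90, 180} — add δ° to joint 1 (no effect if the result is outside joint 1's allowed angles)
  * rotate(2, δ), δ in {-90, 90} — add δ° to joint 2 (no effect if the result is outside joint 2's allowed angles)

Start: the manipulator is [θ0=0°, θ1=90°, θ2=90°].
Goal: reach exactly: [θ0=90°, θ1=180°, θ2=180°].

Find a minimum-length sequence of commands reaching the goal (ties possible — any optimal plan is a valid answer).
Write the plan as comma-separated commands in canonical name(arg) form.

initial: [θ0=0°, θ1=90°, θ2=90°]
t=1 rotate(2, 90) ⇒ [θ0=0°, θ1=90°, θ2=180°]
t=2 rotate(0, -90) ⇒ [θ0=270°, θ1=90°, θ2=180°]
t=3 rotate(1, 90) ⇒ [θ0=270°, θ1=180°, θ2=180°]
t=4 rotate(0, 180) ⇒ [θ0=90°, θ1=180°, θ2=180°]
minimal: 4 command(s), checked below 4.

rotate(2, 90), rotate(0, -90), rotate(1, 90), rotate(0, 180)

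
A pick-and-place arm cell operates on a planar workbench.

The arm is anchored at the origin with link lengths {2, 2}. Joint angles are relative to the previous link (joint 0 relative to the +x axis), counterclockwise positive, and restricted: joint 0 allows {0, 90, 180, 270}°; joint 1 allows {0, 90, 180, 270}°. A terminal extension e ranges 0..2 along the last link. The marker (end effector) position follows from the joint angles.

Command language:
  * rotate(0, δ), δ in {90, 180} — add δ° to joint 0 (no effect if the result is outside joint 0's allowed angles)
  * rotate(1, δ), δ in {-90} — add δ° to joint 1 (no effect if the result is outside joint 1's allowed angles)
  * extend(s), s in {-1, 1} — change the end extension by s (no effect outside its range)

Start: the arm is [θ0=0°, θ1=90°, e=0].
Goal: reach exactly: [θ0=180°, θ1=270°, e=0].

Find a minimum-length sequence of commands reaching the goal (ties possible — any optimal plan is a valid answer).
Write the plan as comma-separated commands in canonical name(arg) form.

t0: [θ0=0°, θ1=90°, e=0]
[1] after rotate(1, -90): [θ0=0°, θ1=0°, e=0]
[2] after rotate(1, -90): [θ0=0°, θ1=270°, e=0]
[3] after rotate(0, 180): [θ0=180°, θ1=270°, e=0]
nothing shorter than 3 reaches the goal.

rotate(1, -90), rotate(1, -90), rotate(0, 180)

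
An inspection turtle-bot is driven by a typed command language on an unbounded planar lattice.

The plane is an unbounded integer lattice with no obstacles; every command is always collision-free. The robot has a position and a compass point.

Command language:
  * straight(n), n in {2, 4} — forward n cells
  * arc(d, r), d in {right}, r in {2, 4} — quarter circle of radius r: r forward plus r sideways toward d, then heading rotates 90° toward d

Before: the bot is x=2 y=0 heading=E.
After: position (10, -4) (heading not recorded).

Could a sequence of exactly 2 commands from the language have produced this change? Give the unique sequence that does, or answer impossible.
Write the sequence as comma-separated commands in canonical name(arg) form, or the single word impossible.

straight(4), arc(right, 4)

key: order matters: swapping straight(4) and arc(right, 4) lands elsewhere
initial: x=2 y=0 heading=E
t=1 straight(4) ⇒ x=6 y=0 heading=E
t=2 arc(right, 4) ⇒ x=10 y=-4 heading=S
no rival 2-sequence matches.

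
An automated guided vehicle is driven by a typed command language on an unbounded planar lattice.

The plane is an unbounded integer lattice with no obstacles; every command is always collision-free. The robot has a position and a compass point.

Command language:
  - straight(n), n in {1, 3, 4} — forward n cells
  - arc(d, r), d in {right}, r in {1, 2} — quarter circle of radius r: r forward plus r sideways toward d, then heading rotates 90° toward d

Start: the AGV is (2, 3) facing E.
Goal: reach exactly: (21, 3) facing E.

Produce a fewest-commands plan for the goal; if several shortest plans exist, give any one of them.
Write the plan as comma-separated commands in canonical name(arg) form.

t0: (2, 3) facing E
t=1 straight(3) ⇒ (5, 3) facing E
t=2 straight(4) ⇒ (9, 3) facing E
t=3 straight(4) ⇒ (13, 3) facing E
t=4 straight(4) ⇒ (17, 3) facing E
t=5 straight(4) ⇒ (21, 3) facing E
minimal: 5 command(s), checked below 5.

straight(3), straight(4), straight(4), straight(4), straight(4)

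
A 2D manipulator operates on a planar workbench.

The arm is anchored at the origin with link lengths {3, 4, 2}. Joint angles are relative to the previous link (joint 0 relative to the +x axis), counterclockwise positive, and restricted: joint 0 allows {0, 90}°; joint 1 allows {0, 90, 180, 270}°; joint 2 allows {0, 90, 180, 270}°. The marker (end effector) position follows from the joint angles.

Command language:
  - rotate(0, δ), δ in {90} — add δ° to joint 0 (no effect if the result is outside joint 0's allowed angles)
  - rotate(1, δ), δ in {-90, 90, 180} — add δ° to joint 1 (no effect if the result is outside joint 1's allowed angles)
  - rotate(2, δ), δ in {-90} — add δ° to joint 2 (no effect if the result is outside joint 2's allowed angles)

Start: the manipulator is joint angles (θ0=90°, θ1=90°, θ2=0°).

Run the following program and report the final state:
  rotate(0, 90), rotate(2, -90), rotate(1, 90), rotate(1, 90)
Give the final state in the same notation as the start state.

joint angles (θ0=90°, θ1=270°, θ2=270°)

start: joint angles (θ0=90°, θ1=90°, θ2=0°)
step 1 (rotate(0, 90)): joint angles (θ0=90°, θ1=90°, θ2=0°)
step 2 (rotate(2, -90)): joint angles (θ0=90°, θ1=90°, θ2=270°)
step 3 (rotate(1, 90)): joint angles (θ0=90°, θ1=180°, θ2=270°)
step 4 (rotate(1, 90)): joint angles (θ0=90°, θ1=270°, θ2=270°)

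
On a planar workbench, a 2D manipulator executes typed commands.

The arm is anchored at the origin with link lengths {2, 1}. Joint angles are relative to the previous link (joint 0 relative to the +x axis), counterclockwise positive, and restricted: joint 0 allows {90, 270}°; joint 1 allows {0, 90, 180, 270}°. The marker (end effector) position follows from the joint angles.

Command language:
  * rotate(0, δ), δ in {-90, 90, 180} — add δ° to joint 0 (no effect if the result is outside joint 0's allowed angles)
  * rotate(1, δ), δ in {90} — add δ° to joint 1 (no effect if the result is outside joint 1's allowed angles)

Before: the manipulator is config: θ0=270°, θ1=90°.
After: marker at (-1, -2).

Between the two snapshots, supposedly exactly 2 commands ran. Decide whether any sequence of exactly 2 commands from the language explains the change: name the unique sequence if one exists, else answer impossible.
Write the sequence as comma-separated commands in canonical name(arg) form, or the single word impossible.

rotate(1, 90), rotate(1, 90)

t0: config: θ0=270°, θ1=90°
step 1 (rotate(1, 90)): config: θ0=270°, θ1=180°
step 2 (rotate(1, 90)): config: θ0=270°, θ1=270°
no other 2-command option fits: unique.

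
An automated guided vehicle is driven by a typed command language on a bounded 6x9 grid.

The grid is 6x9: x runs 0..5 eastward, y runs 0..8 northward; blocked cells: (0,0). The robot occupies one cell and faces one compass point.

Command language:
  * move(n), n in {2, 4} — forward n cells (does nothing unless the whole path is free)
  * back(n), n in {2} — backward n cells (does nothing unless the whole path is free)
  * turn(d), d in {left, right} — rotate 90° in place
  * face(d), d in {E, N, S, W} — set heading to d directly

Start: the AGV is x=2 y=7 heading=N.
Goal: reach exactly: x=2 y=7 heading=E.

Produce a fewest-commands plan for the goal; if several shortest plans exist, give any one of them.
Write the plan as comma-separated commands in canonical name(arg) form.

turn(right)

from: x=2 y=7 heading=N
t=1 turn(right) ⇒ x=2 y=7 heading=E
shorter routes all fall short; 1 is best.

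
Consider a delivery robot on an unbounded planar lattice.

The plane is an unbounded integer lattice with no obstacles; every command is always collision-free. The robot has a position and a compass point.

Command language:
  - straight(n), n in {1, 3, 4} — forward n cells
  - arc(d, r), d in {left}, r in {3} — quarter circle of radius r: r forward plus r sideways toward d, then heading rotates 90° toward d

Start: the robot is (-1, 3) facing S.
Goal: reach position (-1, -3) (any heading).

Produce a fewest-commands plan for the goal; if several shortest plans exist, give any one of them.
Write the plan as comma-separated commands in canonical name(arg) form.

straight(3), straight(3)

t0: (-1, 3) facing S
1. straight(3) → (-1, 0) facing S
2. straight(3) → (-1, -3) facing S
no 1-step plan works, so 2 is optimal.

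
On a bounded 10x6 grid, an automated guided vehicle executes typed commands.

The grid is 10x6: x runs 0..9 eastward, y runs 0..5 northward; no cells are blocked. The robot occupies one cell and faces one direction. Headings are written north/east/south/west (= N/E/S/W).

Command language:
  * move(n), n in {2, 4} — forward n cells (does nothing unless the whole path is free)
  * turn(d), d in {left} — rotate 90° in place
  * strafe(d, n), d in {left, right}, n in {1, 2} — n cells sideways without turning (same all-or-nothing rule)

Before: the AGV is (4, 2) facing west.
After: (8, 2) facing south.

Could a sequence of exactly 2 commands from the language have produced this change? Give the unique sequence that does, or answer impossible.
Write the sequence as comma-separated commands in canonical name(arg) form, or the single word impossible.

impossible

every 2-command combo misses the target.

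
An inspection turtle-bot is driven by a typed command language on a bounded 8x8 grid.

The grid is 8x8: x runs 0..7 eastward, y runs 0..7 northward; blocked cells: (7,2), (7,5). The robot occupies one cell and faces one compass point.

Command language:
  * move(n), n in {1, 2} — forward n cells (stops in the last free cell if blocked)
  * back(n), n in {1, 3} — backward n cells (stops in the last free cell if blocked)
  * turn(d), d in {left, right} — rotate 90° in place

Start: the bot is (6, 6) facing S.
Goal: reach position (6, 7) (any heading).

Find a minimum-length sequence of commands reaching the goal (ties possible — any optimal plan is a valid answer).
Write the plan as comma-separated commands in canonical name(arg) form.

back(3)

begin: (6, 6) facing S
[1] after back(3): (6, 7) facing S
nothing shorter than 1 reaches the goal.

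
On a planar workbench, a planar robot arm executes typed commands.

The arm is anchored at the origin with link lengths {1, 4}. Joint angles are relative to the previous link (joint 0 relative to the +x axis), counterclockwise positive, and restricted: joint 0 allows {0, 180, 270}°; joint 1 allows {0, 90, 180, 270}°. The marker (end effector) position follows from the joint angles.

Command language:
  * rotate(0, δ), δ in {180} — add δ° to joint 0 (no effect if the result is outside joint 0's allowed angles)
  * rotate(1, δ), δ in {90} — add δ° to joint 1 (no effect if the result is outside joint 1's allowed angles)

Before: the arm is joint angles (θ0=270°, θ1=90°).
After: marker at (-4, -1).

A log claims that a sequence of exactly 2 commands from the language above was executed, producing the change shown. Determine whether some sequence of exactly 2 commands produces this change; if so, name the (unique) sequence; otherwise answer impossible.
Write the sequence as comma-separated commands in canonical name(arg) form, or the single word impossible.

rotate(1, 90), rotate(1, 90)

initial: joint angles (θ0=270°, θ1=90°)
1. rotate(1, 90) → joint angles (θ0=270°, θ1=180°)
2. rotate(1, 90) → joint angles (θ0=270°, θ1=270°)
no other 2-command option fits: unique.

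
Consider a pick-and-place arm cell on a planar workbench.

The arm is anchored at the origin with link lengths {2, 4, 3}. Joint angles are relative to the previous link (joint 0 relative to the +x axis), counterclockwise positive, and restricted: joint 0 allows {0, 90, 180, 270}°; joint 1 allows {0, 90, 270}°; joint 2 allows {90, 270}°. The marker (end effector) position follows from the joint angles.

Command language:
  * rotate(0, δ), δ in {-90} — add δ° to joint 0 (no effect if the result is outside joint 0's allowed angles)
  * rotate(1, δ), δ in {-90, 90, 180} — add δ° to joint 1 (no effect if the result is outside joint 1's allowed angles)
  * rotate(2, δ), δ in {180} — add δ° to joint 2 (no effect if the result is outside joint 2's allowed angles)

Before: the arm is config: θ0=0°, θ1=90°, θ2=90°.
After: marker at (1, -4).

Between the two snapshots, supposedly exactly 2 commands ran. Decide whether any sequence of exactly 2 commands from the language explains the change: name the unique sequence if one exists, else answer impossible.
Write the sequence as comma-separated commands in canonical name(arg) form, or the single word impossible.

begin: config: θ0=0°, θ1=90°, θ2=90°
t=1 rotate(0, -90) ⇒ config: θ0=270°, θ1=90°, θ2=90°
t=2 rotate(0, -90) ⇒ config: θ0=180°, θ1=90°, θ2=90°
no other 2-command option fits: unique.

rotate(0, -90), rotate(0, -90)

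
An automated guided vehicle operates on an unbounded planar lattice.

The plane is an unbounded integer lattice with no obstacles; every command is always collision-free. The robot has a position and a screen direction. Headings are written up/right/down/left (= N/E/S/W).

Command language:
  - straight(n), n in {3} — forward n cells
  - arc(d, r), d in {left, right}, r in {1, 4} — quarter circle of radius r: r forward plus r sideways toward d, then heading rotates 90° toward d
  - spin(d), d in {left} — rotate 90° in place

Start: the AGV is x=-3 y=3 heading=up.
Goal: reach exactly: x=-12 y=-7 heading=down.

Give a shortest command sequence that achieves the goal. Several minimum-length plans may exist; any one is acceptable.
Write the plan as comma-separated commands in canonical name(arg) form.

from: x=-3 y=3 heading=up
t=1 arc(left, 1) ⇒ x=-4 y=4 heading=left
t=2 arc(left, 4) ⇒ x=-8 y=0 heading=down
t=3 straight(3) ⇒ x=-8 y=-3 heading=down
t=4 arc(right, 4) ⇒ x=-12 y=-7 heading=left
t=5 spin(left) ⇒ x=-12 y=-7 heading=down
minimal: 5 command(s), checked below 5.

arc(left, 1), arc(left, 4), straight(3), arc(right, 4), spin(left)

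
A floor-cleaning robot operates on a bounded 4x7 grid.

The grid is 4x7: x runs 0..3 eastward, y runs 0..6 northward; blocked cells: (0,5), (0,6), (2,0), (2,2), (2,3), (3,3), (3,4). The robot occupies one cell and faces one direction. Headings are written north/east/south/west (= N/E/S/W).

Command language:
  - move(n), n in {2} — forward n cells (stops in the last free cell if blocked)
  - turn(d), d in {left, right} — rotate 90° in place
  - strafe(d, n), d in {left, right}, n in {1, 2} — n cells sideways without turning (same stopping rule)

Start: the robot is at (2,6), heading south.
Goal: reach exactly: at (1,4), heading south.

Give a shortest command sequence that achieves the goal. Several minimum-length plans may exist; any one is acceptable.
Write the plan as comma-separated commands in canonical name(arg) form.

begin: at (2,6), heading south
[1] after move(2): at (2,4), heading south
[2] after strafe(right, 1): at (1,4), heading south
no 1-step plan works, so 2 is optimal.

move(2), strafe(right, 1)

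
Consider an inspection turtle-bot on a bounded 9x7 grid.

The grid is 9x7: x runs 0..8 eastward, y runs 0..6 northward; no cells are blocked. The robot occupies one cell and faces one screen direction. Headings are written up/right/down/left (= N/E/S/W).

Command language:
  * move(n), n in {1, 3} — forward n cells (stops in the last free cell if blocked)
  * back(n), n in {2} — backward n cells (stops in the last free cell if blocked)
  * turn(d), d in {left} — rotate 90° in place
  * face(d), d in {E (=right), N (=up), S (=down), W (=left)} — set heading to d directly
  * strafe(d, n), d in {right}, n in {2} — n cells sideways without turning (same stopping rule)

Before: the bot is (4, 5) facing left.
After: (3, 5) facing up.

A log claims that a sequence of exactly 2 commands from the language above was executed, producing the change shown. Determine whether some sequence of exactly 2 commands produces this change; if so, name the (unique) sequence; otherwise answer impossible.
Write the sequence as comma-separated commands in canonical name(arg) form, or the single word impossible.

key: cell and facing (now N) both changed — the 2 commands mix motion and turning
start: (4, 5) facing left
[1] after move(1): (3, 5) facing left
[2] after face(N): (3, 5) facing up
no other 2-command option fits: unique.

move(1), face(N)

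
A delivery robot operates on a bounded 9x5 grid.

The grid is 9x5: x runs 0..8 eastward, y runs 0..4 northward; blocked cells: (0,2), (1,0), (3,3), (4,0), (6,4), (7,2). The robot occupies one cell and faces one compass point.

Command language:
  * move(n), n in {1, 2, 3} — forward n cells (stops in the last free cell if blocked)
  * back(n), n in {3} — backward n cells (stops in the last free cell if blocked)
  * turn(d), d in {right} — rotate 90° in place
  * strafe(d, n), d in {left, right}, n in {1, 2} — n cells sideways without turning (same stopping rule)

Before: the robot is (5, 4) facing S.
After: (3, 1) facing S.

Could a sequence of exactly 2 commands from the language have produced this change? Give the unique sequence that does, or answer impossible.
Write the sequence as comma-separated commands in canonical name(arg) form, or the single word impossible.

move(3), strafe(right, 2)

key: heading stays S — no command in the sequence turns
t0: (5, 4) facing S
t=1 move(3) ⇒ (5, 1) facing S
t=2 strafe(right, 2) ⇒ (3, 1) facing S
no other 2-command option fits: unique.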